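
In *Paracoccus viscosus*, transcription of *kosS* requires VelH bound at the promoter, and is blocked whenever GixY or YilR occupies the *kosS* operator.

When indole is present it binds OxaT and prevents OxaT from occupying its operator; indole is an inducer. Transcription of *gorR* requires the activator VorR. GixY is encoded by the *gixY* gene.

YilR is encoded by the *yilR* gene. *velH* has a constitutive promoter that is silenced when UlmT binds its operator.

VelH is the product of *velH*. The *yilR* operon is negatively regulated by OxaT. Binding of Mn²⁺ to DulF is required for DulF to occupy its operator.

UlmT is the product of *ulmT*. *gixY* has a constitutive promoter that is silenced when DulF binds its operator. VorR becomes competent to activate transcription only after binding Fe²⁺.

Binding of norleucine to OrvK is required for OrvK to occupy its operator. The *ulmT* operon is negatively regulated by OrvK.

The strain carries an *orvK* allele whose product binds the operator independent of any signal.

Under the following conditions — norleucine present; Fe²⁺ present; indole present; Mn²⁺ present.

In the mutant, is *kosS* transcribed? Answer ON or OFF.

OFF

Mn²⁺ is present, so DulF is active.
With repressor DulF bound, *gixY* is not transcribed.
So GixY is not produced.
Indole is present, so OxaT is inactive.
With no repressor bound, *yilR* is transcribed.
So YilR is produced and active.
OrvK is constitutively active in this strain.
With repressor OrvK bound, *ulmT* is not transcribed.
So UlmT is not produced.
With no repressor bound, *velH* is transcribed.
So VelH is produced and active.
With repressor YilR bound, *kosS* is not transcribed.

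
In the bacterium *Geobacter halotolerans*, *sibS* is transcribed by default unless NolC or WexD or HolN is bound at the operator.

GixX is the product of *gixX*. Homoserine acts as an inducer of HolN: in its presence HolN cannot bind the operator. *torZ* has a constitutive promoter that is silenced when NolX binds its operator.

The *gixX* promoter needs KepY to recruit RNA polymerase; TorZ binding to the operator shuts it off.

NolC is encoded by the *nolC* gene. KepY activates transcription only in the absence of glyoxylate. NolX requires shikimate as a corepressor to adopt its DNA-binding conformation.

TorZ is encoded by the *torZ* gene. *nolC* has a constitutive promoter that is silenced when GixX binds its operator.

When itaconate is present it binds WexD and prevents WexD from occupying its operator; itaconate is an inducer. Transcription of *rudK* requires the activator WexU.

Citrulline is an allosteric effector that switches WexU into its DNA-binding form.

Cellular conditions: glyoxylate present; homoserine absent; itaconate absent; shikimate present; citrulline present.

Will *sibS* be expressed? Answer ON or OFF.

OFF

Shikimate is present, so NolX is active.
With repressor NolX bound, *torZ* is not transcribed.
So TorZ is not produced.
Glyoxylate is present, so KepY is inactive.
Required activator KepY is absent, so *gixX* is not transcribed.
So GixX is not produced.
With no repressor bound, *nolC* is transcribed.
So NolC is produced and active.
Itaconate is absent, so WexD is active.
Homoserine is absent, so HolN is active.
With repressor NolC bound, *sibS* is not transcribed.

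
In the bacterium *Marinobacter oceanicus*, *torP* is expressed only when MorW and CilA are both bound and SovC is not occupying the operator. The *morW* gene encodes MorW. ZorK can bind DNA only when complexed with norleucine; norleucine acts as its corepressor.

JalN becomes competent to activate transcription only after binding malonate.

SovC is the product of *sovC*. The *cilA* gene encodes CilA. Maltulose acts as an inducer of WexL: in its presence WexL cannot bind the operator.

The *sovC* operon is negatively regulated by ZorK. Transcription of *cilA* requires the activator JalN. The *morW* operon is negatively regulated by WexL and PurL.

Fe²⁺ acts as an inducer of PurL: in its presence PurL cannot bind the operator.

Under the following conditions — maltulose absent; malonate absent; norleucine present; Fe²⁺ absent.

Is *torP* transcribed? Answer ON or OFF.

OFF

Maltulose is absent, so WexL is active.
Fe²⁺ is absent, so PurL is active.
With repressor WexL bound, *morW* is not transcribed.
So MorW is not produced.
Norleucine is present, so ZorK is active.
With repressor ZorK bound, *sovC* is not transcribed.
So SovC is not produced.
Malonate is absent, so JalN is inactive.
Required activator JalN is absent, so *cilA* is not transcribed.
So CilA is not produced.
Required activator MorW is absent, so *torP* is not transcribed.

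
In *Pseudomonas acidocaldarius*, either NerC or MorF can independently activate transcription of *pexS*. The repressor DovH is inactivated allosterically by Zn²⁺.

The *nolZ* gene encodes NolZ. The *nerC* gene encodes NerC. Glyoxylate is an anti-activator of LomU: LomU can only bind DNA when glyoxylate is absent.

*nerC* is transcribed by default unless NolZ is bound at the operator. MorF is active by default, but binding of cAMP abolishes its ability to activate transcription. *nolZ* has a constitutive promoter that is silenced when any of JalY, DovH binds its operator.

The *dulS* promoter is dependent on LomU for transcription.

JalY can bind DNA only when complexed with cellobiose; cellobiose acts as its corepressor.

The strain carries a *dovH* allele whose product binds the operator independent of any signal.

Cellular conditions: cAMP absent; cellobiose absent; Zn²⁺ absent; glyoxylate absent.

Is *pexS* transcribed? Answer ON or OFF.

ON

Cellobiose is absent, so JalY is inactive.
DovH is constitutively active in this strain.
With repressor DovH bound, *nolZ* is not transcribed.
So NolZ is not produced.
With no repressor bound, *nerC* is transcribed.
So NerC is produced and active.
cAMP is absent, so MorF is active.
Activator NerC is present, so *pexS* is transcribed.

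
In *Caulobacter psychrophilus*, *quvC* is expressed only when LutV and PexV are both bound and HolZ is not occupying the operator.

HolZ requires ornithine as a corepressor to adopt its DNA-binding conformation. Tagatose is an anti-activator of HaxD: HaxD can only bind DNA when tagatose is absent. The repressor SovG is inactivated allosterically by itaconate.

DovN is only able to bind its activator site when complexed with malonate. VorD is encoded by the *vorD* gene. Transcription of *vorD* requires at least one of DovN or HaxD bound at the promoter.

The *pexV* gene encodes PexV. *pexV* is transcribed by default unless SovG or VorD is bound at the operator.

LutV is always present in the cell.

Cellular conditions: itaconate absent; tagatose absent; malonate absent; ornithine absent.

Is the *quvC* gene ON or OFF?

OFF

LutV is produced constitutively and is active.
Ornithine is absent, so HolZ is inactive.
Itaconate is absent, so SovG is active.
Malonate is absent, so DovN is inactive.
Tagatose is absent, so HaxD is active.
Activator HaxD is present, so *vorD* is transcribed.
So VorD is produced and active.
With repressor SovG bound, *pexV* is not transcribed.
So PexV is not produced.
Required activator PexV is absent, so *quvC* is not transcribed.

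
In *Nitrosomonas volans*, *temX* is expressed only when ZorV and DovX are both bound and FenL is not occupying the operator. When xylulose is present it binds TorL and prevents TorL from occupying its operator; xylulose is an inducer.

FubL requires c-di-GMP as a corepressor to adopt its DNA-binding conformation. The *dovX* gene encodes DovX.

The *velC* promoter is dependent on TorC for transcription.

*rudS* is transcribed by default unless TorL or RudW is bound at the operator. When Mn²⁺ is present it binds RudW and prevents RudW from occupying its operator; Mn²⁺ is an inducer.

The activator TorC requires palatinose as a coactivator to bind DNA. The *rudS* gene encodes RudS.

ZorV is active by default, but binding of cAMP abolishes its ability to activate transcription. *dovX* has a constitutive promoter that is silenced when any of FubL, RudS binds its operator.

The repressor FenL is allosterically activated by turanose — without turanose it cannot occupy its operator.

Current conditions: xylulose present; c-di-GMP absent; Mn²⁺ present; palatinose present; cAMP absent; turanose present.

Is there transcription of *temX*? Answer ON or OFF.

OFF

cAMP is absent, so ZorV is active.
c-di-GMP is absent, so FubL is inactive.
Xylulose is present, so TorL is inactive.
Mn²⁺ is present, so RudW is inactive.
With no repressor bound, *rudS* is transcribed.
So RudS is produced and active.
With repressor RudS bound, *dovX* is not transcribed.
So DovX is not produced.
Turanose is present, so FenL is active.
With repressor FenL bound, *temX* is not transcribed.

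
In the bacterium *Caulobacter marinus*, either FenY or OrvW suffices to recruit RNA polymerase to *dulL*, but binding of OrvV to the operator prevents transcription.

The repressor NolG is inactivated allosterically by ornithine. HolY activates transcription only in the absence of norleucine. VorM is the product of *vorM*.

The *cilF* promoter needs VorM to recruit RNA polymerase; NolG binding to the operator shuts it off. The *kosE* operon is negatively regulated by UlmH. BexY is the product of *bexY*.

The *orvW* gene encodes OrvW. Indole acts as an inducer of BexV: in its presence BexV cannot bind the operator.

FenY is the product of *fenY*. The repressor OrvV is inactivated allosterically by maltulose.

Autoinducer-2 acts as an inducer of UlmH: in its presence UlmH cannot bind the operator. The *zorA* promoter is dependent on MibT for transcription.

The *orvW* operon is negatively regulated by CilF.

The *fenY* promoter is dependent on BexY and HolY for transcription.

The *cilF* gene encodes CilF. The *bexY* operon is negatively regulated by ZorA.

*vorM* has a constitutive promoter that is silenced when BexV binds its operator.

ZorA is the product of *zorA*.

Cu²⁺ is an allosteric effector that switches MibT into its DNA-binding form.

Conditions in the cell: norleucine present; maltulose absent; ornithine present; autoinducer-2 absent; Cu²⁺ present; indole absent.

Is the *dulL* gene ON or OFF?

Cu²⁺ is present, so MibT is active.
No repressor is bound and MibT is active, so *zorA* is transcribed.
So ZorA is produced and active.
With repressor ZorA bound, *bexY* is not transcribed.
So BexY is not produced.
Norleucine is present, so HolY is inactive.
Required activator BexY is absent, so *fenY* is not transcribed.
So FenY is not produced.
Maltulose is absent, so OrvV is active.
Indole is absent, so BexV is active.
With repressor BexV bound, *vorM* is not transcribed.
So VorM is not produced.
Ornithine is present, so NolG is inactive.
Required activator VorM is absent, so *cilF* is not transcribed.
So CilF is not produced.
With no repressor bound, *orvW* is transcribed.
So OrvW is produced and active.
With repressor OrvV bound, *dulL* is not transcribed.

OFF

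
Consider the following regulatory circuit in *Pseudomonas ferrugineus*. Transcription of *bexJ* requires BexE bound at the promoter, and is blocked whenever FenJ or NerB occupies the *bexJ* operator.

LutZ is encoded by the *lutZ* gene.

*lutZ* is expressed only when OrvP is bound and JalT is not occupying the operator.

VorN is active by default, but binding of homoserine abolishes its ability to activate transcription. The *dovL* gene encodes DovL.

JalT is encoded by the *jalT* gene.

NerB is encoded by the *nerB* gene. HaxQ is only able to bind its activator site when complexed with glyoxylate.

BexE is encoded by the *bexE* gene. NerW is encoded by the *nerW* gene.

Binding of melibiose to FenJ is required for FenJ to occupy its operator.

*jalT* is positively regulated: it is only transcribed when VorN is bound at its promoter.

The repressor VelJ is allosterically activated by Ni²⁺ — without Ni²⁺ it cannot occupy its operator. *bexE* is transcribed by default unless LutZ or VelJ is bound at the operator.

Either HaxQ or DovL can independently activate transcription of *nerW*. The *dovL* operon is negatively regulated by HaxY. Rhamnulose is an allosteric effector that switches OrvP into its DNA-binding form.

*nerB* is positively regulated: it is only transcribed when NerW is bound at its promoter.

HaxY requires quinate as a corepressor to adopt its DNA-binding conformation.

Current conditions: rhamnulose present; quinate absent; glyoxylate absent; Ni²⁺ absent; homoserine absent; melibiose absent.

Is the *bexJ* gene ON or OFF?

Rhamnulose is present, so OrvP is active.
Homoserine is absent, so VorN is active.
No repressor is bound and VorN is active, so *jalT* is transcribed.
So JalT is produced and active.
With repressor JalT bound, *lutZ* is not transcribed.
So LutZ is not produced.
Ni²⁺ is absent, so VelJ is inactive.
With no repressor bound, *bexE* is transcribed.
So BexE is produced and active.
Melibiose is absent, so FenJ is inactive.
Glyoxylate is absent, so HaxQ is inactive.
Quinate is absent, so HaxY is inactive.
With no repressor bound, *dovL* is transcribed.
So DovL is produced and active.
Activator DovL is present, so *nerW* is transcribed.
So NerW is produced and active.
No repressor is bound and NerW is active, so *nerB* is transcribed.
So NerB is produced and active.
With repressor NerB bound, *bexJ* is not transcribed.

OFF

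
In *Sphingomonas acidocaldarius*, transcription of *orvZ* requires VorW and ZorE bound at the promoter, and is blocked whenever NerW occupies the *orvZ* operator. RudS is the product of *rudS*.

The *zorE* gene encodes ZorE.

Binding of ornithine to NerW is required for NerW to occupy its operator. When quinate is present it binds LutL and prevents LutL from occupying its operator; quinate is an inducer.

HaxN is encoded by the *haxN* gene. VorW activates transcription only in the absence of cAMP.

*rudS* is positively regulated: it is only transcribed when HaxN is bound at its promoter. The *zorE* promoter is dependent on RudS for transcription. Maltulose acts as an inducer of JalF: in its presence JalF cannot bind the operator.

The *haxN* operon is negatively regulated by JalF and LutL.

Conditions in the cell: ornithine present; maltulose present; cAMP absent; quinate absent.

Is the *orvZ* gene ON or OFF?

Ornithine is present, so NerW is active.
cAMP is absent, so VorW is active.
Maltulose is present, so JalF is inactive.
Quinate is absent, so LutL is active.
With repressor LutL bound, *haxN* is not transcribed.
So HaxN is not produced.
Required activator HaxN is absent, so *rudS* is not transcribed.
So RudS is not produced.
Required activator RudS is absent, so *zorE* is not transcribed.
So ZorE is not produced.
With repressor NerW bound, *orvZ* is not transcribed.

OFF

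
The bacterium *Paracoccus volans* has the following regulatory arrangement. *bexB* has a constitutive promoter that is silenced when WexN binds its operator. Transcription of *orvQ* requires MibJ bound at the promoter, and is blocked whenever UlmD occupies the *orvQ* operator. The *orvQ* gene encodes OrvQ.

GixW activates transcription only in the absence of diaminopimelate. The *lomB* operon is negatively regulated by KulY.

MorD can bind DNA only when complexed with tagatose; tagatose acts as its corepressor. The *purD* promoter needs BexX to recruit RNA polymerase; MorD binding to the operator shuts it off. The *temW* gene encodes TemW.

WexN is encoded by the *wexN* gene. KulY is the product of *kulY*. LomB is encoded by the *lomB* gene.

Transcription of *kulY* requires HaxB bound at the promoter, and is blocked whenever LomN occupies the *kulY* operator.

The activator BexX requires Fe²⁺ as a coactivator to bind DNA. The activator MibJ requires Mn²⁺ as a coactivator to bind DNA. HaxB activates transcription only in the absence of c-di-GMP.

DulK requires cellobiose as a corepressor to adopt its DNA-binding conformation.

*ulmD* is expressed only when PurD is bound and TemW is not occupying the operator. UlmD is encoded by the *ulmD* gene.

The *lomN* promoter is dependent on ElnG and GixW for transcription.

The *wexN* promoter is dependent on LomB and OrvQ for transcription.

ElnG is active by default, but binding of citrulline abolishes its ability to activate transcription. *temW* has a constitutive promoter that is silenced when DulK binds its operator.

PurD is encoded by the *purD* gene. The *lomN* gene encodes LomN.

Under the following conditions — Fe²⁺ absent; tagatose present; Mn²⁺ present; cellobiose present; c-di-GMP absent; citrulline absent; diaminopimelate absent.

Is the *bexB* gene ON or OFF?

Citrulline is absent, so ElnG is active.
Diaminopimelate is absent, so GixW is active.
No repressor is bound and ElnG and GixW are active, so *lomN* is transcribed.
So LomN is produced and active.
c-di-GMP is absent, so HaxB is active.
With repressor LomN bound, *kulY* is not transcribed.
So KulY is not produced.
With no repressor bound, *lomB* is transcribed.
So LomB is produced and active.
Cellobiose is present, so DulK is active.
With repressor DulK bound, *temW* is not transcribed.
So TemW is not produced.
Tagatose is present, so MorD is active.
Fe²⁺ is absent, so BexX is inactive.
With repressor MorD bound, *purD* is not transcribed.
So PurD is not produced.
Required activator PurD is absent, so *ulmD* is not transcribed.
So UlmD is not produced.
Mn²⁺ is present, so MibJ is active.
No repressor is bound and MibJ is active, so *orvQ* is transcribed.
So OrvQ is produced and active.
No repressor is bound and LomB and OrvQ are active, so *wexN* is transcribed.
So WexN is produced and active.
With repressor WexN bound, *bexB* is not transcribed.

OFF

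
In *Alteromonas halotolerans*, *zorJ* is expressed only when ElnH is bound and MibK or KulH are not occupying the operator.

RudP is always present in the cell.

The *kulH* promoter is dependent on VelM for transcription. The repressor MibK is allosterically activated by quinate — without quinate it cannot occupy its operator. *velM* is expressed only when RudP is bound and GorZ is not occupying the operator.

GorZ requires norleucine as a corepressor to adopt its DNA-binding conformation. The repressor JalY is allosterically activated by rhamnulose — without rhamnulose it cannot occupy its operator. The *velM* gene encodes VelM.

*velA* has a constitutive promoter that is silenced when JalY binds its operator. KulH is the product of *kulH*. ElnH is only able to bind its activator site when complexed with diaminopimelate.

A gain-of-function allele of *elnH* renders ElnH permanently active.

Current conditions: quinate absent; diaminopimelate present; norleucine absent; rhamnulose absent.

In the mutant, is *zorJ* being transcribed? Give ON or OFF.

ElnH is constitutively active in this strain.
Quinate is absent, so MibK is inactive.
RudP is produced constitutively and is active.
Norleucine is absent, so GorZ is inactive.
No repressor is bound and RudP is active, so *velM* is transcribed.
So VelM is produced and active.
No repressor is bound and VelM is active, so *kulH* is transcribed.
So KulH is produced and active.
With repressor KulH bound, *zorJ* is not transcribed.

OFF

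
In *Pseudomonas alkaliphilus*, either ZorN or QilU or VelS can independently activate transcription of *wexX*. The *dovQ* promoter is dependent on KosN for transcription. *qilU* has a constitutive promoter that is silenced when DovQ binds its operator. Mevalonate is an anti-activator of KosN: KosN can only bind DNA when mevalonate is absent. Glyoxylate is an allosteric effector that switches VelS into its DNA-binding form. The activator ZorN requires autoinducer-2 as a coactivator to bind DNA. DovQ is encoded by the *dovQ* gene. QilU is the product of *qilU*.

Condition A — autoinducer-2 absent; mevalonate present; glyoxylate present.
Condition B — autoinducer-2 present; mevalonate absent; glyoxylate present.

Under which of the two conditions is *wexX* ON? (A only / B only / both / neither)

Condition A:
Autoinducer-2 is absent, so ZorN is inactive.
Mevalonate is present, so KosN is inactive.
Required activator KosN is absent, so *dovQ* is not transcribed.
So DovQ is not produced.
With no repressor bound, *qilU* is transcribed.
So QilU is produced and active.
Glyoxylate is present, so VelS is active.
Activator QilU is present, so *wexX* is transcribed.
→ *wexX* is ON in A.
Condition B:
Autoinducer-2 is present, so ZorN is active.
Mevalonate is absent, so KosN is active.
No repressor is bound and KosN is active, so *dovQ* is transcribed.
So DovQ is produced and active.
With repressor DovQ bound, *qilU* is not transcribed.
So QilU is not produced.
Glyoxylate is present, so VelS is active.
Activator ZorN is present, so *wexX* is transcribed.
→ *wexX* is ON in B.

both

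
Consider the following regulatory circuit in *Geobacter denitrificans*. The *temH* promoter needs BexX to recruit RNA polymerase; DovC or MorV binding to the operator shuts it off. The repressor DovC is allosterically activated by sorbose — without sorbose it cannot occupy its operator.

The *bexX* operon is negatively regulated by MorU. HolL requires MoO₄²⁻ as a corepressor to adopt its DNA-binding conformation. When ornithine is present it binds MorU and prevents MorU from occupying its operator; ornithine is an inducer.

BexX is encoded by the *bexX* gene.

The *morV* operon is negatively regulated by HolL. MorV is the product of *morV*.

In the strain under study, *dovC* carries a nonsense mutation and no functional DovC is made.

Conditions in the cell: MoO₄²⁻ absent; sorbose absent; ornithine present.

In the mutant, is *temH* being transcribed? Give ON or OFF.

Ornithine is present, so MorU is inactive.
With no repressor bound, *bexX* is transcribed.
So BexX is produced and active.
DovC is non-functional in this strain, so it has no effect.
MoO₄²⁻ is absent, so HolL is inactive.
With no repressor bound, *morV* is transcribed.
So MorV is produced and active.
With repressor MorV bound, *temH* is not transcribed.

OFF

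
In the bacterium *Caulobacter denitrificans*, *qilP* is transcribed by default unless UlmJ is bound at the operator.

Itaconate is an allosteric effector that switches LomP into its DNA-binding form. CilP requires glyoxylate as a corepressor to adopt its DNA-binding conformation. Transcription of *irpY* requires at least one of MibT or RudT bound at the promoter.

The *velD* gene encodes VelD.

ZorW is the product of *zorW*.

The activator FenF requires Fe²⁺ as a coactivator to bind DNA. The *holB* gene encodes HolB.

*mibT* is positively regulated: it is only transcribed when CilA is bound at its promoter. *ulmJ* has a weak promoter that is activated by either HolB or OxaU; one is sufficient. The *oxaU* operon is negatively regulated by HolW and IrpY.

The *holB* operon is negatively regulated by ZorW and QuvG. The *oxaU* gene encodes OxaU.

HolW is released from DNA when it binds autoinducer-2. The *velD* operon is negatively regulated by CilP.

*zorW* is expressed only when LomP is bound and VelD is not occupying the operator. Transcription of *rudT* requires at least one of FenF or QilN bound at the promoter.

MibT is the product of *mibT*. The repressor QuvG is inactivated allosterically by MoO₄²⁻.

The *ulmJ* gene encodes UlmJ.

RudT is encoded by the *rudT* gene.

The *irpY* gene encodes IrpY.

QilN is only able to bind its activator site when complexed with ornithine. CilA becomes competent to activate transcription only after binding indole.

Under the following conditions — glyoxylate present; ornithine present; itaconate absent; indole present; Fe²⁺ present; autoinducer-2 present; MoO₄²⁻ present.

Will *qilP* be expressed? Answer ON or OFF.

OFF

Glyoxylate is present, so CilP is active.
With repressor CilP bound, *velD* is not transcribed.
So VelD is not produced.
Itaconate is absent, so LomP is inactive.
Required activator LomP is absent, so *zorW* is not transcribed.
So ZorW is not produced.
MoO₄²⁻ is present, so QuvG is inactive.
With no repressor bound, *holB* is transcribed.
So HolB is produced and active.
Autoinducer-2 is present, so HolW is inactive.
Indole is present, so CilA is active.
No repressor is bound and CilA is active, so *mibT* is transcribed.
So MibT is produced and active.
Fe²⁺ is present, so FenF is active.
Ornithine is present, so QilN is active.
Activator FenF is present, so *rudT* is transcribed.
So RudT is produced and active.
Activator MibT is present, so *irpY* is transcribed.
So IrpY is produced and active.
With repressor IrpY bound, *oxaU* is not transcribed.
So OxaU is not produced.
Activator HolB is present, so *ulmJ* is transcribed.
So UlmJ is produced and active.
With repressor UlmJ bound, *qilP* is not transcribed.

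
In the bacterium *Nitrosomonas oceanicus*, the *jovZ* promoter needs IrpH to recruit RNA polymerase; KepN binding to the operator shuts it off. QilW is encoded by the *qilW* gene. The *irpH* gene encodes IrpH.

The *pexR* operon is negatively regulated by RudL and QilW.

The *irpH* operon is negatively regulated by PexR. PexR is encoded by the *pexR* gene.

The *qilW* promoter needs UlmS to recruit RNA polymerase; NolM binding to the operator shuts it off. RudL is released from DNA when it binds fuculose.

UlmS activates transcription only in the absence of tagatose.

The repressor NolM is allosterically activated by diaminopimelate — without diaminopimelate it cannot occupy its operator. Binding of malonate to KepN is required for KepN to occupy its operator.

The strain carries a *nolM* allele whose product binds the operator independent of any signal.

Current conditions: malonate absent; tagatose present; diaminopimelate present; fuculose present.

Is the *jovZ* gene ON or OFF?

Fuculose is present, so RudL is inactive.
NolM is constitutively active in this strain.
Tagatose is present, so UlmS is inactive.
With repressor NolM bound, *qilW* is not transcribed.
So QilW is not produced.
With no repressor bound, *pexR* is transcribed.
So PexR is produced and active.
With repressor PexR bound, *irpH* is not transcribed.
So IrpH is not produced.
Malonate is absent, so KepN is inactive.
Required activator IrpH is absent, so *jovZ* is not transcribed.

OFF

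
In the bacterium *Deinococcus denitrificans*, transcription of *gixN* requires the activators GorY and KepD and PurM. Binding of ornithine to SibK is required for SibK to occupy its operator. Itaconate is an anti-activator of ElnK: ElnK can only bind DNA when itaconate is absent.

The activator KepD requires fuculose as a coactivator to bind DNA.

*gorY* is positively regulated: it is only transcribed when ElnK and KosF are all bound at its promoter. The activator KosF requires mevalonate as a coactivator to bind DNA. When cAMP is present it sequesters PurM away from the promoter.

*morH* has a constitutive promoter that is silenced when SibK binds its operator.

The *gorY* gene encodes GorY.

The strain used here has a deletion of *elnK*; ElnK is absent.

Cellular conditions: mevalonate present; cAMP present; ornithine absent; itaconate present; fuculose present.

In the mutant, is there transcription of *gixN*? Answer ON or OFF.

ElnK is non-functional in this strain, so it has no effect.
Mevalonate is present, so KosF is active.
Required activator ElnK is absent, so *gorY* is not transcribed.
So GorY is not produced.
Fuculose is present, so KepD is active.
cAMP is present, so PurM is inactive.
Required activator GorY is absent, so *gixN* is not transcribed.

OFF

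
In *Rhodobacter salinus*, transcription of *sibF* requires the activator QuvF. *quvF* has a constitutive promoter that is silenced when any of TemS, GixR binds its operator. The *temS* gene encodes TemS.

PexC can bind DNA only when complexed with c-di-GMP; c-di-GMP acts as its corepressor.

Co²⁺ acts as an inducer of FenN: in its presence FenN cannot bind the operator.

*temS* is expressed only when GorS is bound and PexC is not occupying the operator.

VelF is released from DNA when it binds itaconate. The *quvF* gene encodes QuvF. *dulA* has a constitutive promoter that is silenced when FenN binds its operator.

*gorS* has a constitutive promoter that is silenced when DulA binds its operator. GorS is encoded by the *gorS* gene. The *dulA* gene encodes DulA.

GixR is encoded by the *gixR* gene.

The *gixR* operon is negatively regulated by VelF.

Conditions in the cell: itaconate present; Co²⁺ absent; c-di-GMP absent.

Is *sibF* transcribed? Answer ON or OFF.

OFF

Co²⁺ is absent, so FenN is active.
With repressor FenN bound, *dulA* is not transcribed.
So DulA is not produced.
With no repressor bound, *gorS* is transcribed.
So GorS is produced and active.
c-di-GMP is absent, so PexC is inactive.
No repressor is bound and GorS is active, so *temS* is transcribed.
So TemS is produced and active.
Itaconate is present, so VelF is inactive.
With no repressor bound, *gixR* is transcribed.
So GixR is produced and active.
With repressor TemS bound, *quvF* is not transcribed.
So QuvF is not produced.
Required activator QuvF is absent, so *sibF* is not transcribed.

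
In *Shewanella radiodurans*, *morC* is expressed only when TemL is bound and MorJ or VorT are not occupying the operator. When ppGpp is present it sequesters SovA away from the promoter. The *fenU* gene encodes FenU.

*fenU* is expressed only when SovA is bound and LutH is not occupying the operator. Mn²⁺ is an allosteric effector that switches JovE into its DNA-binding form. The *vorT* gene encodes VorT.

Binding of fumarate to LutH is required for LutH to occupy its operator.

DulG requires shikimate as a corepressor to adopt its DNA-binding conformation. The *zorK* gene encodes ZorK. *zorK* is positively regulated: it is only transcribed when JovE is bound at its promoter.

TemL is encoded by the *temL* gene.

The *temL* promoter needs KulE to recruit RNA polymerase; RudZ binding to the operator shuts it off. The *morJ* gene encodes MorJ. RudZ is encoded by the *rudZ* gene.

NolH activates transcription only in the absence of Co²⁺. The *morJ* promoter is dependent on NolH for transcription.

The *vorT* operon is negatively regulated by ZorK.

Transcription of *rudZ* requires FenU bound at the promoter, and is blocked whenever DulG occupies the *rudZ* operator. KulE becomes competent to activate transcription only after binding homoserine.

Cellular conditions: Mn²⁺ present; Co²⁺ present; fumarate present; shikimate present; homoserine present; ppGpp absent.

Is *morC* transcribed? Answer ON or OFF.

Fumarate is present, so LutH is active.
ppGpp is absent, so SovA is active.
With repressor LutH bound, *fenU* is not transcribed.
So FenU is not produced.
Shikimate is present, so DulG is active.
With repressor DulG bound, *rudZ* is not transcribed.
So RudZ is not produced.
Homoserine is present, so KulE is active.
No repressor is bound and KulE is active, so *temL* is transcribed.
So TemL is produced and active.
Co²⁺ is present, so NolH is inactive.
Required activator NolH is absent, so *morJ* is not transcribed.
So MorJ is not produced.
Mn²⁺ is present, so JovE is active.
No repressor is bound and JovE is active, so *zorK* is transcribed.
So ZorK is produced and active.
With repressor ZorK bound, *vorT* is not transcribed.
So VorT is not produced.
No repressor is bound and TemL is active, so *morC* is transcribed.

ON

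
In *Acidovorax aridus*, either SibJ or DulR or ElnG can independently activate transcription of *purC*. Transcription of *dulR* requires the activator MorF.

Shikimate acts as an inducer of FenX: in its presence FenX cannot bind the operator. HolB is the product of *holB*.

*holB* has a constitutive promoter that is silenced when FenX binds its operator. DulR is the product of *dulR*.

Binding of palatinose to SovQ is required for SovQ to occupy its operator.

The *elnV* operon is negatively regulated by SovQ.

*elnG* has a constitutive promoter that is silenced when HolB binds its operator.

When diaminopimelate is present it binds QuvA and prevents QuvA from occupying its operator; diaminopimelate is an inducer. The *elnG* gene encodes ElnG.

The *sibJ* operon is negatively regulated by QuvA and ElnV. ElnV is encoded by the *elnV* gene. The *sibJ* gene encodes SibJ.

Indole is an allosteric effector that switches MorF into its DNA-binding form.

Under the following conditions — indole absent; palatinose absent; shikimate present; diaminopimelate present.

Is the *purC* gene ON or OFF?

OFF

Diaminopimelate is present, so QuvA is inactive.
Palatinose is absent, so SovQ is inactive.
With no repressor bound, *elnV* is transcribed.
So ElnV is produced and active.
With repressor ElnV bound, *sibJ* is not transcribed.
So SibJ is not produced.
Indole is absent, so MorF is inactive.
Required activator MorF is absent, so *dulR* is not transcribed.
So DulR is not produced.
Shikimate is present, so FenX is inactive.
With no repressor bound, *holB* is transcribed.
So HolB is produced and active.
With repressor HolB bound, *elnG* is not transcribed.
So ElnG is not produced.
No activator is available at the *purC* promoter, so *purC* is not transcribed.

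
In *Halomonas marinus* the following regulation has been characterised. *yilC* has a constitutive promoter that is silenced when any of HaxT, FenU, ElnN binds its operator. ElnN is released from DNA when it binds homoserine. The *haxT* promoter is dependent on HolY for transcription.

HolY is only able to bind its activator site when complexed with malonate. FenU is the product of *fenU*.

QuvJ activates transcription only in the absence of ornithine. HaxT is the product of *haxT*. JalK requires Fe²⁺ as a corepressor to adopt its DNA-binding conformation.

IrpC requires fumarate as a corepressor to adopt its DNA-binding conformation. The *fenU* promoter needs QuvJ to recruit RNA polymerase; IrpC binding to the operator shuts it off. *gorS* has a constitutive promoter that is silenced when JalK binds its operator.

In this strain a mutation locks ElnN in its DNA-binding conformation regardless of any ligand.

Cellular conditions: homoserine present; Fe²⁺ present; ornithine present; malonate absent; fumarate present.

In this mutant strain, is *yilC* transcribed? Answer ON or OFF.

OFF

Malonate is absent, so HolY is inactive.
Required activator HolY is absent, so *haxT* is not transcribed.
So HaxT is not produced.
Ornithine is present, so QuvJ is inactive.
Fumarate is present, so IrpC is active.
With repressor IrpC bound, *fenU* is not transcribed.
So FenU is not produced.
ElnN is constitutively active in this strain.
With repressor ElnN bound, *yilC* is not transcribed.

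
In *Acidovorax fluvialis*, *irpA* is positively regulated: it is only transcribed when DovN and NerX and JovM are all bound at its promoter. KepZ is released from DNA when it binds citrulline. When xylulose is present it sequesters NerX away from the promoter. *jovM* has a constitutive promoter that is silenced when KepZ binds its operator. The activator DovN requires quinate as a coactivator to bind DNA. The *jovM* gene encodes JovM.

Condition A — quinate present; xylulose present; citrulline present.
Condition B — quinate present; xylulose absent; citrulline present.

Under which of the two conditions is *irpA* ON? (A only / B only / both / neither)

Condition A:
Quinate is present, so DovN is active.
Xylulose is present, so NerX is inactive.
Citrulline is present, so KepZ is inactive.
With no repressor bound, *jovM* is transcribed.
So JovM is produced and active.
Required activator NerX is absent, so *irpA* is not transcribed.
→ *irpA* is OFF in A.
Condition B:
Quinate is present, so DovN is active.
Xylulose is absent, so NerX is active.
Citrulline is present, so KepZ is inactive.
With no repressor bound, *jovM* is transcribed.
So JovM is produced and active.
No repressor is bound and DovN and NerX and JovM are active, so *irpA* is transcribed.
→ *irpA* is ON in B.

B only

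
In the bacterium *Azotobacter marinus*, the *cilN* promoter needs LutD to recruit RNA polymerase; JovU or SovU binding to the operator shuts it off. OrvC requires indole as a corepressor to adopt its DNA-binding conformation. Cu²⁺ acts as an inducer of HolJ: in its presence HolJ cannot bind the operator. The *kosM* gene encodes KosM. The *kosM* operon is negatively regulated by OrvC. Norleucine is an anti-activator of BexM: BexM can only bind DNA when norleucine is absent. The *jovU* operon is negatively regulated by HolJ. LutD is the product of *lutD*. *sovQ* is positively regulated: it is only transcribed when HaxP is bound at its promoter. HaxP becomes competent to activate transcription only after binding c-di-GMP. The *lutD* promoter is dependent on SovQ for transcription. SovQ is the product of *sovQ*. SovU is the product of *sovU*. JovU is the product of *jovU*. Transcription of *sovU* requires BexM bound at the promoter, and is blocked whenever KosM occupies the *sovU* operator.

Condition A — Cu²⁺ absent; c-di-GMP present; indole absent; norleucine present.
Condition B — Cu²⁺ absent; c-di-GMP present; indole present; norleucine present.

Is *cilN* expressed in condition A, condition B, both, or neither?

both

Condition A:
Cu²⁺ is absent, so HolJ is active.
With repressor HolJ bound, *jovU* is not transcribed.
So JovU is not produced.
c-di-GMP is present, so HaxP is active.
No repressor is bound and HaxP is active, so *sovQ* is transcribed.
So SovQ is produced and active.
No repressor is bound and SovQ is active, so *lutD* is transcribed.
So LutD is produced and active.
Indole is absent, so OrvC is inactive.
With no repressor bound, *kosM* is transcribed.
So KosM is produced and active.
Norleucine is present, so BexM is inactive.
With repressor KosM bound, *sovU* is not transcribed.
So SovU is not produced.
No repressor is bound and LutD is active, so *cilN* is transcribed.
→ *cilN* is ON in A.
Condition B:
Cu²⁺ is absent, so HolJ is active.
With repressor HolJ bound, *jovU* is not transcribed.
So JovU is not produced.
c-di-GMP is present, so HaxP is active.
No repressor is bound and HaxP is active, so *sovQ* is transcribed.
So SovQ is produced and active.
No repressor is bound and SovQ is active, so *lutD* is transcribed.
So LutD is produced and active.
Indole is present, so OrvC is active.
With repressor OrvC bound, *kosM* is not transcribed.
So KosM is not produced.
Norleucine is present, so BexM is inactive.
Required activator BexM is absent, so *sovU* is not transcribed.
So SovU is not produced.
No repressor is bound and LutD is active, so *cilN* is transcribed.
→ *cilN* is ON in B.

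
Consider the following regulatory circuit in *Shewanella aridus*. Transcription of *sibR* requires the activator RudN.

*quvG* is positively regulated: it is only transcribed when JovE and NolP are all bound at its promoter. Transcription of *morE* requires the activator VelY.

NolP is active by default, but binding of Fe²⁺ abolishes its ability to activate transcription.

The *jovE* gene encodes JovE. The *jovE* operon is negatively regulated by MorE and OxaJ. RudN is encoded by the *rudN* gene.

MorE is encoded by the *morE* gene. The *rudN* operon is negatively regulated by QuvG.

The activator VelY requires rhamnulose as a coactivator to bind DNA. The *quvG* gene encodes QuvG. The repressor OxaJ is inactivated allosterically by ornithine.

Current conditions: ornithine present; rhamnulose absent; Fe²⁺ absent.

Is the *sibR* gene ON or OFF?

Rhamnulose is absent, so VelY is inactive.
Required activator VelY is absent, so *morE* is not transcribed.
So MorE is not produced.
Ornithine is present, so OxaJ is inactive.
With no repressor bound, *jovE* is transcribed.
So JovE is produced and active.
Fe²⁺ is absent, so NolP is active.
No repressor is bound and JovE and NolP are active, so *quvG* is transcribed.
So QuvG is produced and active.
With repressor QuvG bound, *rudN* is not transcribed.
So RudN is not produced.
Required activator RudN is absent, so *sibR* is not transcribed.

OFF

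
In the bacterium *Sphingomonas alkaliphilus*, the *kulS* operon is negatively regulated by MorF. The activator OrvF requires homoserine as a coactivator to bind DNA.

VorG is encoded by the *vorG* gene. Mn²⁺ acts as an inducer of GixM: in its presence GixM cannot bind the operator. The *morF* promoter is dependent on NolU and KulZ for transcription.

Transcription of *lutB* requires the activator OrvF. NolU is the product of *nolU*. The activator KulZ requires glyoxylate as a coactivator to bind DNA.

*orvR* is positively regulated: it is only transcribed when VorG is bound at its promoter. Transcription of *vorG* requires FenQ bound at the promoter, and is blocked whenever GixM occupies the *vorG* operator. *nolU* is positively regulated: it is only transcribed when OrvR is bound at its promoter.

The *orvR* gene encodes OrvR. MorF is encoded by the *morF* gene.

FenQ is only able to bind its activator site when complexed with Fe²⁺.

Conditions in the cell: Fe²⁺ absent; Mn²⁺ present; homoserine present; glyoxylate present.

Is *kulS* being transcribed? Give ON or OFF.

ON

Mn²⁺ is present, so GixM is inactive.
Fe²⁺ is absent, so FenQ is inactive.
Required activator FenQ is absent, so *vorG* is not transcribed.
So VorG is not produced.
Required activator VorG is absent, so *orvR* is not transcribed.
So OrvR is not produced.
Required activator OrvR is absent, so *nolU* is not transcribed.
So NolU is not produced.
Glyoxylate is present, so KulZ is active.
Required activator NolU is absent, so *morF* is not transcribed.
So MorF is not produced.
With no repressor bound, *kulS* is transcribed.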